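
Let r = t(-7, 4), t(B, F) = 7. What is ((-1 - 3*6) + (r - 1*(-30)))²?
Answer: 324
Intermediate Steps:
r = 7
((-1 - 3*6) + (r - 1*(-30)))² = ((-1 - 3*6) + (7 - 1*(-30)))² = ((-1 - 18) + (7 + 30))² = (-19 + 37)² = 18² = 324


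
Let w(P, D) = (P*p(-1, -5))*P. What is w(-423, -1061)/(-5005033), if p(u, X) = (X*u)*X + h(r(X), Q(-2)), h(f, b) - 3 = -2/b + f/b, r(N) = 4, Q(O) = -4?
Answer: 8051805/10010066 ≈ 0.80437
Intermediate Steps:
h(f, b) = 3 - 2/b + f/b (h(f, b) = 3 + (-2/b + f/b) = 3 - 2/b + f/b)
p(u, X) = 5/2 + u*X**2 (p(u, X) = (X*u)*X + (-2 + 4 + 3*(-4))/(-4) = u*X**2 - (-2 + 4 - 12)/4 = u*X**2 - 1/4*(-10) = u*X**2 + 5/2 = 5/2 + u*X**2)
w(P, D) = -45*P**2/2 (w(P, D) = (P*(5/2 - 1*(-5)**2))*P = (P*(5/2 - 1*25))*P = (P*(5/2 - 25))*P = (P*(-45/2))*P = (-45*P/2)*P = -45*P**2/2)
w(-423, -1061)/(-5005033) = -45/2*(-423)**2/(-5005033) = -45/2*178929*(-1/5005033) = -8051805/2*(-1/5005033) = 8051805/10010066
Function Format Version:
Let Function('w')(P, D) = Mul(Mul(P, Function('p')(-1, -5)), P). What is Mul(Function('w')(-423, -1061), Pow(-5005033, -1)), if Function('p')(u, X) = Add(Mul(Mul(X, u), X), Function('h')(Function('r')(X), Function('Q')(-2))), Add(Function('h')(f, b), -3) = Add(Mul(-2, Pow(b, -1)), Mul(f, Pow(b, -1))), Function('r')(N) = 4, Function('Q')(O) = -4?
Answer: Rational(8051805, 10010066) ≈ 0.80437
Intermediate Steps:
Function('h')(f, b) = Add(3, Mul(-2, Pow(b, -1)), Mul(f, Pow(b, -1))) (Function('h')(f, b) = Add(3, Add(Mul(-2, Pow(b, -1)), Mul(f, Pow(b, -1)))) = Add(3, Mul(-2, Pow(b, -1)), Mul(f, Pow(b, -1))))
Function('p')(u, X) = Add(Rational(5, 2), Mul(u, Pow(X, 2))) (Function('p')(u, X) = Add(Mul(Mul(X, u), X), Mul(Pow(-4, -1), Add(-2, 4, Mul(3, -4)))) = Add(Mul(u, Pow(X, 2)), Mul(Rational(-1, 4), Add(-2, 4, -12))) = Add(Mul(u, Pow(X, 2)), Mul(Rational(-1, 4), -10)) = Add(Mul(u, Pow(X, 2)), Rational(5, 2)) = Add(Rational(5, 2), Mul(u, Pow(X, 2))))
Function('w')(P, D) = Mul(Rational(-45, 2), Pow(P, 2)) (Function('w')(P, D) = Mul(Mul(P, Add(Rational(5, 2), Mul(-1, Pow(-5, 2)))), P) = Mul(Mul(P, Add(Rational(5, 2), Mul(-1, 25))), P) = Mul(Mul(P, Add(Rational(5, 2), -25)), P) = Mul(Mul(P, Rational(-45, 2)), P) = Mul(Mul(Rational(-45, 2), P), P) = Mul(Rational(-45, 2), Pow(P, 2)))
Mul(Function('w')(-423, -1061), Pow(-5005033, -1)) = Mul(Mul(Rational(-45, 2), Pow(-423, 2)), Pow(-5005033, -1)) = Mul(Mul(Rational(-45, 2), 178929), Rational(-1, 5005033)) = Mul(Rational(-8051805, 2), Rational(-1, 5005033)) = Rational(8051805, 10010066)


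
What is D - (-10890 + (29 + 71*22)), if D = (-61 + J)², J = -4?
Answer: 13524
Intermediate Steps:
D = 4225 (D = (-61 - 4)² = (-65)² = 4225)
D - (-10890 + (29 + 71*22)) = 4225 - (-10890 + (29 + 71*22)) = 4225 - (-10890 + (29 + 1562)) = 4225 - (-10890 + 1591) = 4225 - 1*(-9299) = 4225 + 9299 = 13524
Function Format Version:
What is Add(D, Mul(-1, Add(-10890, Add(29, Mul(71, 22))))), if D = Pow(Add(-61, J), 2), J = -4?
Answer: 13524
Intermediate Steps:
D = 4225 (D = Pow(Add(-61, -4), 2) = Pow(-65, 2) = 4225)
Add(D, Mul(-1, Add(-10890, Add(29, Mul(71, 22))))) = Add(4225, Mul(-1, Add(-10890, Add(29, Mul(71, 22))))) = Add(4225, Mul(-1, Add(-10890, Add(29, 1562)))) = Add(4225, Mul(-1, Add(-10890, 1591))) = Add(4225, Mul(-1, -9299)) = Add(4225, 9299) = 13524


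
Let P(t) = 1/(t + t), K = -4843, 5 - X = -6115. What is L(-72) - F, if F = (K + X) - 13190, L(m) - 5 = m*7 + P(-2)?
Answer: 45655/4 ≈ 11414.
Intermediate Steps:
X = 6120 (X = 5 - 1*(-6115) = 5 + 6115 = 6120)
P(t) = 1/(2*t)
L(m) = 19/4 + 7*m (L(m) = 5 + (m*7 + (1/2)/(-2)) = 5 + (7*m + (1/2)*(-1/2)) = 5 + (7*m - 1/4) = 5 + (-1/4 + 7*m) = 19/4 + 7*m)
F = -11913 (F = (-4843 + 6120) - 13190 = 1277 - 13190 = -11913)
L(-72) - F = (19/4 + 7*(-72)) - 1*(-11913) = (19/4 - 504) + 11913 = -1997/4 + 11913 = 45655/4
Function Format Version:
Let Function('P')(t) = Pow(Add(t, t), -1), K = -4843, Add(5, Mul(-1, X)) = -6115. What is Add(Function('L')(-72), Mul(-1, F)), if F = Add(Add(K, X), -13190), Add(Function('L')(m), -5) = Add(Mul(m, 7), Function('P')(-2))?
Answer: Rational(45655, 4) ≈ 11414.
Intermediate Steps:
X = 6120 (X = Add(5, Mul(-1, -6115)) = Add(5, 6115) = 6120)
Function('P')(t) = Mul(Rational(1, 2), Pow(t, -1)) (Function('P')(t) = Pow(Mul(2, t), -1) = Mul(Rational(1, 2), Pow(t, -1)))
Function('L')(m) = Add(Rational(19, 4), Mul(7, m)) (Function('L')(m) = Add(5, Add(Mul(m, 7), Mul(Rational(1, 2), Pow(-2, -1)))) = Add(5, Add(Mul(7, m), Mul(Rational(1, 2), Rational(-1, 2)))) = Add(5, Add(Mul(7, m), Rational(-1, 4))) = Add(5, Add(Rational(-1, 4), Mul(7, m))) = Add(Rational(19, 4), Mul(7, m)))
F = -11913 (F = Add(Add(-4843, 6120), -13190) = Add(1277, -13190) = -11913)
Add(Function('L')(-72), Mul(-1, F)) = Add(Add(Rational(19, 4), Mul(7, -72)), Mul(-1, -11913)) = Add(Add(Rational(19, 4), -504), 11913) = Add(Rational(-1997, 4), 11913) = Rational(45655, 4)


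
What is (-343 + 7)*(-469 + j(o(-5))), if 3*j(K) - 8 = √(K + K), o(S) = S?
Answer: 156688 - 112*I*√10 ≈ 1.5669e+5 - 354.18*I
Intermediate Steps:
j(K) = 8/3 + √2*√K/3 (j(K) = 8/3 + √(K + K)/3 = 8/3 + √(2*K)/3 = 8/3 + (√2*√K)/3 = 8/3 + √2*√K/3)
(-343 + 7)*(-469 + j(o(-5))) = (-343 + 7)*(-469 + (8/3 + √2*√(-5)/3)) = -336*(-469 + (8/3 + √2*(I*√5)/3)) = -336*(-469 + (8/3 + I*√10/3)) = -336*(-1399/3 + I*√10/3) = 156688 - 112*I*√10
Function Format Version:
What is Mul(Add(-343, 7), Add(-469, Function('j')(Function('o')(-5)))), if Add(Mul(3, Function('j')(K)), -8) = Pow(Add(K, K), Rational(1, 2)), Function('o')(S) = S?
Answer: Add(156688, Mul(-112, I, Pow(10, Rational(1, 2)))) ≈ Add(1.5669e+5, Mul(-354.18, I))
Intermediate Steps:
Function('j')(K) = Add(Rational(8, 3), Mul(Rational(1, 3), Pow(2, Rational(1, 2)), Pow(K, Rational(1, 2)))) (Function('j')(K) = Add(Rational(8, 3), Mul(Rational(1, 3), Pow(Add(K, K), Rational(1, 2)))) = Add(Rational(8, 3), Mul(Rational(1, 3), Pow(Mul(2, K), Rational(1, 2)))) = Add(Rational(8, 3), Mul(Rational(1, 3), Mul(Pow(2, Rational(1, 2)), Pow(K, Rational(1, 2))))) = Add(Rational(8, 3), Mul(Rational(1, 3), Pow(2, Rational(1, 2)), Pow(K, Rational(1, 2)))))
Mul(Add(-343, 7), Add(-469, Function('j')(Function('o')(-5)))) = Mul(Add(-343, 7), Add(-469, Add(Rational(8, 3), Mul(Rational(1, 3), Pow(2, Rational(1, 2)), Pow(-5, Rational(1, 2)))))) = Mul(-336, Add(-469, Add(Rational(8, 3), Mul(Rational(1, 3), Pow(2, Rational(1, 2)), Mul(I, Pow(5, Rational(1, 2))))))) = Mul(-336, Add(-469, Add(Rational(8, 3), Mul(Rational(1, 3), I, Pow(10, Rational(1, 2)))))) = Mul(-336, Add(Rational(-1399, 3), Mul(Rational(1, 3), I, Pow(10, Rational(1, 2))))) = Add(156688, Mul(-112, I, Pow(10, Rational(1, 2))))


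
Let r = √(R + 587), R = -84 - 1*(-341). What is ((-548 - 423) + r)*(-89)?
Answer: 86419 - 178*√211 ≈ 83833.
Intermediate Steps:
R = 257 (R = -84 + 341 = 257)
r = 2*√211 (r = √(257 + 587) = √844 = 2*√211 ≈ 29.052)
((-548 - 423) + r)*(-89) = ((-548 - 423) + 2*√211)*(-89) = (-971 + 2*√211)*(-89) = 86419 - 178*√211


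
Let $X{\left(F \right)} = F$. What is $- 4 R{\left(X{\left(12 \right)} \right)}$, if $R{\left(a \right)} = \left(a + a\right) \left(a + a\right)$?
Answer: $-2304$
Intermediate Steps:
$R{\left(a \right)} = 4 a^{2}$ ($R{\left(a \right)} = 2 a 2 a = 4 a^{2}$)
$- 4 R{\left(X{\left(12 \right)} \right)} = - 4 \cdot 4 \cdot 12^{2} = - 4 \cdot 4 \cdot 144 = \left(-4\right) 576 = -2304$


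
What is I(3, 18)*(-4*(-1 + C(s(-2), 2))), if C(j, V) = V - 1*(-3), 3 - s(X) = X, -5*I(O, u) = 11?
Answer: 176/5 ≈ 35.200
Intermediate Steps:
I(O, u) = -11/5 (I(O, u) = -⅕*11 = -11/5)
s(X) = 3 - X
C(j, V) = 3 + V (C(j, V) = V + 3 = 3 + V)
I(3, 18)*(-4*(-1 + C(s(-2), 2))) = -(-44)*(-1 + (3 + 2))/5 = -(-44)*(-1 + 5)/5 = -(-44)*4/5 = -11/5*(-16) = 176/5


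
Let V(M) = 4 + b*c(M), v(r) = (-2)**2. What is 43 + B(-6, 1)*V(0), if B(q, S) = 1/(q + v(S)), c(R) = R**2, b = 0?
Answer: 41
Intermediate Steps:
v(r) = 4
B(q, S) = 1/(4 + q) (B(q, S) = 1/(q + 4) = 1/(4 + q))
V(M) = 4 (V(M) = 4 + 0*M**2 = 4 + 0 = 4)
43 + B(-6, 1)*V(0) = 43 + 4/(4 - 6) = 43 + 4/(-2) = 43 - 1/2*4 = 43 - 2 = 41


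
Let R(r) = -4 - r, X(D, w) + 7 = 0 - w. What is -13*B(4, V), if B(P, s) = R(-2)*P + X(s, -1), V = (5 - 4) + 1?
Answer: 182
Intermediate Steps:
V = 2 (V = 1 + 1 = 2)
X(D, w) = -7 - w (X(D, w) = -7 + (0 - w) = -7 - w)
B(P, s) = -6 - 2*P (B(P, s) = (-4 - 1*(-2))*P + (-7 - 1*(-1)) = (-4 + 2)*P + (-7 + 1) = -2*P - 6 = -6 - 2*P)
-13*B(4, V) = -13*(-6 - 2*4) = -13*(-6 - 8) = -13*(-14) = 182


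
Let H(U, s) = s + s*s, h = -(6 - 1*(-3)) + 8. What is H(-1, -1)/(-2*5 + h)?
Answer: 0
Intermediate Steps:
h = -1 (h = -(6 + 3) + 8 = -1*9 + 8 = -9 + 8 = -1)
H(U, s) = s + s²
H(-1, -1)/(-2*5 + h) = (-(1 - 1))/(-2*5 - 1) = (-1*0)/(-10 - 1) = 0/(-11) = -1/11*0 = 0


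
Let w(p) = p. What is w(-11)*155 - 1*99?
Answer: -1804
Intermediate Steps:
w(-11)*155 - 1*99 = -11*155 - 1*99 = -1705 - 99 = -1804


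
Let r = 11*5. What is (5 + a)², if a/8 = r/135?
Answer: 49729/729 ≈ 68.215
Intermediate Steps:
r = 55
a = 88/27 (a = 8*(55/135) = 8*(55*(1/135)) = 8*(11/27) = 88/27 ≈ 3.2593)
(5 + a)² = (5 + 88/27)² = (223/27)² = 49729/729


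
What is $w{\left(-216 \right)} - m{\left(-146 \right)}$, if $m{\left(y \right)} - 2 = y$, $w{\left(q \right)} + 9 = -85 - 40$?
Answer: $10$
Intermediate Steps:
$w{\left(q \right)} = -134$ ($w{\left(q \right)} = -9 - 125 = -134$)
$m{\left(y \right)} = 2 + y$
$w{\left(-216 \right)} - m{\left(-146 \right)} = -134 - \left(2 - 146\right) = -134 - -144 = -134 + 144 = 10$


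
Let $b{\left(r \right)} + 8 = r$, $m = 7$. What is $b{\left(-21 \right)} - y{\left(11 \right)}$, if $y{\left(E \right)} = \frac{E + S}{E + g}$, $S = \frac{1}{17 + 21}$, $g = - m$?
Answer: $- \frac{4827}{152} \approx -31.757$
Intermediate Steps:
$b{\left(r \right)} = -8 + r$
$g = -7$ ($g = \left(-1\right) 7 = -7$)
$S = \frac{1}{38} \approx 0.026316$
$y{\left(E \right)} = \frac{\frac{1}{38} + E}{-7 + E}$ ($y{\left(E \right)} = \frac{E + \frac{1}{38}}{E - 7} = \frac{\frac{1}{38} + E}{-7 + E}$)
$b{\left(-21 \right)} - y{\left(11 \right)} = \left(-8 - 21\right) - \frac{\frac{1}{38} + 11}{-7 + 11} = -29 - \frac{1}{4} \cdot \frac{419}{38} = -29 - \frac{419}{152} = - \frac{4827}{152}$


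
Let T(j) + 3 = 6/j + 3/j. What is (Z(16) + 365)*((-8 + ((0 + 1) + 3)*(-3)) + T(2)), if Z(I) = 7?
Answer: -6882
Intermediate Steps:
T(j) = -3 + 9/j (T(j) = -3 + (6/j + 3/j) = -3 + 9/j)
(Z(16) + 365)*((-8 + ((0 + 1) + 3)*(-3)) + T(2)) = (7 + 365)*((-8 + ((0 + 1) + 3)*(-3)) + (-3 + 9/2)) = 372*((-8 + (1 + 3)*(-3)) + (-3 + 9*(½))) = 372*((-8 + 4*(-3)) + (-3 + 9/2)) = 372*((-8 - 12) + 3/2) = 372*(-20 + 3/2) = 372*(-37/2) = -6882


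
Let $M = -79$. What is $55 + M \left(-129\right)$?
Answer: $10246$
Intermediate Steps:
$55 + M \left(-129\right) = 55 - -10191 = 55 + 10191 = 10246$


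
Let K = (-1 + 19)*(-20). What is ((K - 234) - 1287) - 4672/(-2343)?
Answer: -4402511/2343 ≈ -1879.0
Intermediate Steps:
K = -360 (K = 18*(-20) = -360)
((K - 234) - 1287) - 4672/(-2343) = ((-360 - 234) - 1287) - 4672/(-2343) = (-594 - 1287) - 4672*(-1/2343) = -1881 + 4672/2343 = -4402511/2343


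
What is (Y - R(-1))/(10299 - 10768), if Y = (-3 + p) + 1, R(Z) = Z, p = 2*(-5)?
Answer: 11/469 ≈ 0.023454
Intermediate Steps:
p = -10
Y = -12 (Y = (-3 - 10) + 1 = -13 + 1 = -12)
(Y - R(-1))/(10299 - 10768) = (-12 - 1*(-1))/(10299 - 10768) = (-12 + 1)/(-469) = -11*(-1/469) = 11/469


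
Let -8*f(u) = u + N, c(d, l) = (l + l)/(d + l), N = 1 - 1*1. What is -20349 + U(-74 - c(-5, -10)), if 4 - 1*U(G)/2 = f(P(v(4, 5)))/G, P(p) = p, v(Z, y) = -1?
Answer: -18388261/904 ≈ -20341.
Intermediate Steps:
N = 0 (N = 1 - 1 = 0)
c(d, l) = 2*l/(d + l) (c(d, l) = (2*l)/(d + l) = 2*l/(d + l))
f(u) = -u/8 (f(u) = -(u + 0)/8 = -u/8)
U(G) = 8 - 1/(4*G) (U(G) = 8 - 2*(-1/8*(-1))/G = 8 - 1/(4*G))
-20349 + U(-74 - c(-5, -10)) = -20349 + (8 - 1/(4*(-74 - 2*(-10)/(-5 - 10)))) = -20349 + (8 - 1/(4*(-74 - 2*(-10)/(-15)))) = -20349 + (8 - 1/(4*(-74 - 2*(-10)*(-1)/15))) = -20349 + (8 - 1/(4*(-74 - 1*4/3))) = -20349 + (8 - 1/(4*(-74 - 4/3))) = -20349 + (8 - 1/(4*(-226/3))) = -20349 + (8 - 1/4*(-3/226)) = -20349 + (8 + 3/904) = -20349 + 7235/904 = -18388261/904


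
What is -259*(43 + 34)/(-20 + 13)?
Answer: 2849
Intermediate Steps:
-259*(43 + 34)/(-20 + 13) = -19943/(-7) = -19943*(-1)/7 = -259*(-11) = 2849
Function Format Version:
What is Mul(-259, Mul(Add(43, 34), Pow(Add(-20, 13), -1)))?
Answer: 2849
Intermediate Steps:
Mul(-259, Mul(Add(43, 34), Pow(Add(-20, 13), -1))) = Mul(-259, Mul(77, Pow(-7, -1))) = Mul(-259, Mul(77, Rational(-1, 7))) = Mul(-259, -11) = 2849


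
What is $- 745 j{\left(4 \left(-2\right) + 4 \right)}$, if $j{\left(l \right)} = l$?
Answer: $2980$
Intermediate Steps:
$- 745 j{\left(4 \left(-2\right) + 4 \right)} = - 745 \left(4 \left(-2\right) + 4\right) = - 745 \left(-8 + 4\right) = \left(-745\right) \left(-4\right) = 2980$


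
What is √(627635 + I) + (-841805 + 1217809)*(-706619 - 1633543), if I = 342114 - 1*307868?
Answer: -879910272648 + √661881 ≈ -8.7991e+11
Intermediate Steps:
I = 34246 (I = 342114 - 307868 = 34246)
√(627635 + I) + (-841805 + 1217809)*(-706619 - 1633543) = √(627635 + 34246) + (-841805 + 1217809)*(-706619 - 1633543) = √661881 + 376004*(-2340162) = √661881 - 879910272648 = -879910272648 + √661881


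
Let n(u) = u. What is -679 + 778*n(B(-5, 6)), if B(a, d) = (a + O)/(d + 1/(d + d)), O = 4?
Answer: -58903/73 ≈ -806.89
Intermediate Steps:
B(a, d) = (4 + a)/(d + 1/(2*d)) (B(a, d) = (a + 4)/(d + 1/(d + d)) = (4 + a)/(d + 1/(2*d)))
-679 + 778*n(B(-5, 6)) = -679 + 778*(2*6*(4 - 5)/(1 + 2*6**2)) = -679 + 778*(2*6*(-1)/(1 + 2*36)) = -679 + 778*(2*6*(-1)/(1 + 72)) = -679 + 778*(2*6*(-1)/73) = -679 + 778*(2*6*(1/73)*(-1)) = -679 + 778*(-12/73) = -679 - 9336/73 = -58903/73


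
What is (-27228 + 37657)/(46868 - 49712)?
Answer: -10429/2844 ≈ -3.6670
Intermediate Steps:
(-27228 + 37657)/(46868 - 49712) = 10429/(-2844) = 10429*(-1/2844) = -10429/2844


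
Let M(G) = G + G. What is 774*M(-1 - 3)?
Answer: -6192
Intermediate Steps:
M(G) = 2*G
774*M(-1 - 3) = 774*(2*(-1 - 3)) = 774*(2*(-4)) = 774*(-8) = -6192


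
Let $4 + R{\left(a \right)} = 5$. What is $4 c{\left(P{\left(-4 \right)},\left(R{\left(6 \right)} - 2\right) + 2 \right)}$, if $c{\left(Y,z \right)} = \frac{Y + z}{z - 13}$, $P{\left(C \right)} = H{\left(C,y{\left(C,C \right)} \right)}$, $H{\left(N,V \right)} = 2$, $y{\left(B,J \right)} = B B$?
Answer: $-1$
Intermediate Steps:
$R{\left(a \right)} = 1$ ($R{\left(a \right)} = -4 + 5 = 1$)
$y{\left(B,J \right)} = B^{2}$
$P{\left(C \right)} = 2$
$c{\left(Y,z \right)} = \frac{Y + z}{-13 + z}$
$4 c{\left(P{\left(-4 \right)},\left(R{\left(6 \right)} - 2\right) + 2 \right)} = 4 \frac{2 + \left(\left(1 - 2\right) + 2\right)}{-13 + \left(\left(1 - 2\right) + 2\right)} = 4 \frac{2 + \left(-1 + 2\right)}{-13 + \left(-1 + 2\right)} = 4 \frac{2 + 1}{-13 + 1} = 4 \frac{1}{-12} \cdot 3 = 4 \left(\left(- \frac{1}{12}\right) 3\right) = 4 \left(- \frac{1}{4}\right) = -1$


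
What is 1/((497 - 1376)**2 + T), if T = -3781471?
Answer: -1/3008830 ≈ -3.3236e-7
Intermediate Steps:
1/((497 - 1376)**2 + T) = 1/((497 - 1376)**2 - 3781471) = 1/((-879)**2 - 3781471) = 1/(772641 - 3781471) = 1/(-3008830) = -1/3008830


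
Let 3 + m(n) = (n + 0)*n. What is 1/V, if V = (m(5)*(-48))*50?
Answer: -1/52800 ≈ -1.8939e-5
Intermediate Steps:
m(n) = -3 + n² (m(n) = -3 + (n + 0)*n = -3 + n*n = -3 + n²)
V = -52800 (V = ((-3 + 5²)*(-48))*50 = ((-3 + 25)*(-48))*50 = (22*(-48))*50 = -1056*50 = -52800)
1/V = 1/(-52800) = -1/52800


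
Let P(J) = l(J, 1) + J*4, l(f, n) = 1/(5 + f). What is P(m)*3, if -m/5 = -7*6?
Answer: 541803/215 ≈ 2520.0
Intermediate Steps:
m = 210 (m = -(-35)*6 = -5*(-42) = 210)
P(J) = 1/(5 + J) + 4*J (P(J) = 1/(5 + J) + J*4 = 1/(5 + J) + 4*J)
P(m)*3 = ((1 + 4*210*(5 + 210))/(5 + 210))*3 = ((1 + 4*210*215)/215)*3 = ((1 + 180600)/215)*3 = ((1/215)*180601)*3 = (180601/215)*3 = 541803/215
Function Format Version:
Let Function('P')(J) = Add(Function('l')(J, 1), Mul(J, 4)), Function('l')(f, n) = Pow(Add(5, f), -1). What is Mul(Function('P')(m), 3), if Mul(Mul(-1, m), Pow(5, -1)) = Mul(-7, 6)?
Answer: Rational(541803, 215) ≈ 2520.0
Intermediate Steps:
m = 210 (m = Mul(-5, Mul(-7, 6)) = Mul(-5, -42) = 210)
Function('P')(J) = Add(Pow(Add(5, J), -1), Mul(4, J)) (Function('P')(J) = Add(Pow(Add(5, J), -1), Mul(J, 4)) = Add(Pow(Add(5, J), -1), Mul(4, J)))
Mul(Function('P')(m), 3) = Mul(Mul(Pow(Add(5, 210), -1), Add(1, Mul(4, 210, Add(5, 210)))), 3) = Mul(Mul(Pow(215, -1), Add(1, Mul(4, 210, 215))), 3) = Mul(Mul(Rational(1, 215), Add(1, 180600)), 3) = Mul(Mul(Rational(1, 215), 180601), 3) = Mul(Rational(180601, 215), 3) = Rational(541803, 215)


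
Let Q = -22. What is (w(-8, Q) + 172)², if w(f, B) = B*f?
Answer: 121104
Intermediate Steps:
(w(-8, Q) + 172)² = (-22*(-8) + 172)² = (176 + 172)² = 348² = 121104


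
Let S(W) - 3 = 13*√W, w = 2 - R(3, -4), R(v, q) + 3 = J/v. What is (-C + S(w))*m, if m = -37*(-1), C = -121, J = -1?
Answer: 4588 + 1924*√3/3 ≈ 5698.8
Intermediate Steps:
R(v, q) = -3 - 1/v
w = 16/3 (w = 2 - (-3 - 1/3) = 2 - (-3 - 1*⅓) = 2 - (-3 - ⅓) = 2 - 1*(-10/3) = 2 + 10/3 = 16/3 ≈ 5.3333)
S(W) = 3 + 13*√W
m = 37
(-C + S(w))*m = (-1*(-121) + (3 + 13*√(16/3)))*37 = (121 + (3 + 13*(4*√3/3)))*37 = (121 + (3 + 52*√3/3))*37 = (124 + 52*√3/3)*37 = 4588 + 1924*√3/3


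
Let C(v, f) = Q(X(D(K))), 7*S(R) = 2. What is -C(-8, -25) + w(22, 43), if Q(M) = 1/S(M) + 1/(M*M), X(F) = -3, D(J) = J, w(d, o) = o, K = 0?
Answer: 709/18 ≈ 39.389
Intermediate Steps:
S(R) = 2/7 (S(R) = (⅐)*2 = 2/7)
Q(M) = 7/2 + M⁻² (Q(M) = 1/(2/7) + 1/(M*M) = 1*(7/2) + M⁻² = 7/2 + M⁻²)
C(v, f) = 65/18 (C(v, f) = 7/2 + (-3)⁻² = 7/2 + ⅑ = 65/18)
-C(-8, -25) + w(22, 43) = -1*65/18 + 43 = -65/18 + 43 = 709/18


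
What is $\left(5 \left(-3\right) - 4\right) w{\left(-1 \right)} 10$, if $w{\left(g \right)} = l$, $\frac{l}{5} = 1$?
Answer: $-950$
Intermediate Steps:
$l = 5$ ($l = 5 \cdot 1 = 5$)
$w{\left(g \right)} = 5$
$\left(5 \left(-3\right) - 4\right) w{\left(-1 \right)} 10 = \left(5 \left(-3\right) - 4\right) 5 \cdot 10 = \left(-15 - 4\right) 5 \cdot 10 = \left(-19\right) 5 \cdot 10 = \left(-95\right) 10 = -950$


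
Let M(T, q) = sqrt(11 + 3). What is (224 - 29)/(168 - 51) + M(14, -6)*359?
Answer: 5/3 + 359*sqrt(14) ≈ 1344.9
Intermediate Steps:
M(T, q) = sqrt(14)
(224 - 29)/(168 - 51) + M(14, -6)*359 = (224 - 29)/(168 - 51) + sqrt(14)*359 = 195/117 + 359*sqrt(14) = 195*(1/117) + 359*sqrt(14) = 5/3 + 359*sqrt(14)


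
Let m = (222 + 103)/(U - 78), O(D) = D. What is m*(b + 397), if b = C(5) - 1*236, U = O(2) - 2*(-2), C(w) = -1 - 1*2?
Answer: -25675/36 ≈ -713.19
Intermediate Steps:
C(w) = -3 (C(w) = -1 - 2 = -3)
U = 6 (U = 2 - 2*(-2) = 2 + 4 = 6)
b = -239 (b = -3 - 1*236 = -3 - 236 = -239)
m = -325/72 (m = (222 + 103)/(6 - 78) = 325/(-72) = 325*(-1/72) = -325/72 ≈ -4.5139)
m*(b + 397) = -325*(-239 + 397)/72 = -325/72*158 = -25675/36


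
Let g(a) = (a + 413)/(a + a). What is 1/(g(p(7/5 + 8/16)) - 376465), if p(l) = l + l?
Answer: -19/7151793 ≈ -2.6567e-6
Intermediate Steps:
p(l) = 2*l
g(a) = (413 + a)/(2*a) (g(a) = (413 + a)/((2*a)) = (413 + a)*(1/(2*a)) = (413 + a)/(2*a))
1/(g(p(7/5 + 8/16)) - 376465) = 1/((413 + 2*(7/5 + 8/16))/(2*((2*(7/5 + 8/16)))) - 376465) = 1/((413 + 2*(7*(⅕) + 8*(1/16)))/(2*((2*(7*(⅕) + 8*(1/16))))) - 376465) = 1/((413 + 2*(7/5 + ½))/(2*((2*(7/5 + ½)))) - 376465) = 1/((413 + 2*(19/10))/(2*((2*(19/10)))) - 376465) = 1/((413 + 19/5)/(2*(19/5)) - 376465) = 1/((½)*(5/19)*(2084/5) - 376465) = 1/(1042/19 - 376465) = 1/(-7151793/19) = -19/7151793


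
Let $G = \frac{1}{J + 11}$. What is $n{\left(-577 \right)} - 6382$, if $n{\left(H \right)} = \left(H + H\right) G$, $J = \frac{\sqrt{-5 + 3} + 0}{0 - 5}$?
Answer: $- \frac{19635664}{3027} - \frac{5770 i \sqrt{2}}{3027} \approx -6486.8 - 2.6957 i$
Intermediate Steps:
$J = - \frac{i \sqrt{2}}{5}$ ($J = \frac{\sqrt{-2} + 0}{-5} = \left(i \sqrt{2} + 0\right) \left(- \frac{1}{5}\right) = i \sqrt{2} \left(- \frac{1}{5}\right) = - \frac{i \sqrt{2}}{5} \approx - 0.28284 i$)
$G = \frac{1}{11 - \frac{i \sqrt{2}}{5}}$ ($G = \frac{1}{- \frac{i \sqrt{2}}{5} + 11} = \frac{1}{11 - \frac{i \sqrt{2}}{5}} \approx 0.090849 + 0.002336 i$)
$n{\left(H \right)} = 2 H \left(\frac{275}{3027} + \frac{5 i \sqrt{2}}{3027}\right)$ ($n{\left(H \right)} = \left(H + H\right) \left(\frac{275}{3027} + \frac{5 i \sqrt{2}}{3027}\right) = 2 H \left(\frac{275}{3027} + \frac{5 i \sqrt{2}}{3027}\right)$)
$n{\left(-577 \right)} - 6382 = \left(\frac{550}{3027} \left(-577\right) + \frac{10}{3027} i \left(-577\right) \sqrt{2}\right) - 6382 = \left(- \frac{317350}{3027} - \frac{5770 i \sqrt{2}}{3027}\right) - 6382 = - \frac{19635664}{3027} - \frac{5770 i \sqrt{2}}{3027}$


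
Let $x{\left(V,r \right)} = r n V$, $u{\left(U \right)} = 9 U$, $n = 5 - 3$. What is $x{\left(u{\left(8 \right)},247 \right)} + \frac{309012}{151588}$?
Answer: $\frac{1347997749}{37897} \approx 35570.0$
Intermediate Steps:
$n = 2$
$x{\left(V,r \right)} = 2 V r$ ($x{\left(V,r \right)} = r 2 V = 2 r V = 2 V r$)
$x{\left(u{\left(8 \right)},247 \right)} + \frac{309012}{151588} = 2 \cdot 9 \cdot 8 \cdot 247 + \frac{309012}{151588} = 2 \cdot 72 \cdot 247 + 309012 \cdot \frac{1}{151588} = 35568 + \frac{77253}{37897} = \frac{1347997749}{37897}$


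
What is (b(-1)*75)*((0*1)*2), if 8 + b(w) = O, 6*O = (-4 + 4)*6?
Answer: 0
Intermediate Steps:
O = 0 (O = ((-4 + 4)*6)/6 = (0*6)/6 = (1/6)*0 = 0)
b(w) = -8 (b(w) = -8 + 0 = -8)
(b(-1)*75)*((0*1)*2) = (-8*75)*((0*1)*2) = -0*2 = -600*0 = 0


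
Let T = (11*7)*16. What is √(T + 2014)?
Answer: √3246 ≈ 56.974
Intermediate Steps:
T = 1232 (T = 77*16 = 1232)
√(T + 2014) = √(1232 + 2014) = √3246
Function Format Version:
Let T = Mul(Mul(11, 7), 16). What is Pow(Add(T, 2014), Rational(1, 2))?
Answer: Pow(3246, Rational(1, 2)) ≈ 56.974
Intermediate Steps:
T = 1232 (T = Mul(77, 16) = 1232)
Pow(Add(T, 2014), Rational(1, 2)) = Pow(Add(1232, 2014), Rational(1, 2)) = Pow(3246, Rational(1, 2))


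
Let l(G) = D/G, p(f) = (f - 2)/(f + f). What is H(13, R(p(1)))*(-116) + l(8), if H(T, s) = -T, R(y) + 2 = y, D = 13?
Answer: 12077/8 ≈ 1509.6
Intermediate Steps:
p(f) = (-2 + f)/(2*f) (p(f) = (-2 + f)/((2*f)) = (-2 + f)*(1/(2*f)) = (-2 + f)/(2*f))
R(y) = -2 + y
l(G) = 13/G
H(13, R(p(1)))*(-116) + l(8) = -1*13*(-116) + 13/8 = -13*(-116) + 13*(1/8) = 1508 + 13/8 = 12077/8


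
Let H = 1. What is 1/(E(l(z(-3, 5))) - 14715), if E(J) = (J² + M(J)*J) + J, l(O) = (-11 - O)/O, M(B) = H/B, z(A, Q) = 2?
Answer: -4/58713 ≈ -6.8128e-5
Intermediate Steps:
M(B) = 1/B
l(O) = (-11 - O)/O
E(J) = 1 + J + J² (E(J) = (J² + J/J) + J = (J² + 1) + J = (1 + J²) + J = 1 + J + J²)
1/(E(l(z(-3, 5))) - 14715) = 1/((1 + ((-11 - 1*2)/2)*(1 + (-11 - 1*2)/2)) - 14715) = 1/((1 + ((-11 - 2)/2)*(1 + (-11 - 2)/2)) - 14715) = 1/((1 + ((½)*(-13))*(1 + (½)*(-13))) - 14715) = 1/((1 - 13*(1 - 13/2)/2) - 14715) = 1/((1 - 13/2*(-11/2)) - 14715) = 1/((1 + 143/4) - 14715) = 1/(147/4 - 14715) = 1/(-58713/4) = -4/58713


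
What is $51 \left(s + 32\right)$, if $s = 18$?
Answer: $2550$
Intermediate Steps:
$51 \left(s + 32\right) = 51 \left(18 + 32\right) = 51 \cdot 50 = 2550$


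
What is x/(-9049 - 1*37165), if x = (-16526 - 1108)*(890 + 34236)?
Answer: 44243706/3301 ≈ 13403.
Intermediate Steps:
x = -619411884 (x = -17634*35126 = -619411884)
x/(-9049 - 1*37165) = -619411884/(-9049 - 1*37165) = -619411884/(-9049 - 37165) = -619411884/(-46214) = -619411884*(-1/46214) = 44243706/3301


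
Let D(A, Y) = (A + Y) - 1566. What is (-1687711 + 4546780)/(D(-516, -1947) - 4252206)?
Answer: -953023/1418745 ≈ -0.67174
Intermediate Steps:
D(A, Y) = -1566 + A + Y
(-1687711 + 4546780)/(D(-516, -1947) - 4252206) = (-1687711 + 4546780)/((-1566 - 516 - 1947) - 4252206) = 2859069/(-4029 - 4252206) = 2859069/(-4256235) = 2859069*(-1/4256235) = -953023/1418745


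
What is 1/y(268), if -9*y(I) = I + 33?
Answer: -9/301 ≈ -0.029900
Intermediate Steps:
y(I) = -11/3 - I/9 (y(I) = -(I + 33)/9 = -(33 + I)/9 = -11/3 - I/9)
1/y(268) = 1/(-11/3 - ⅑*268) = 1/(-11/3 - 268/9) = 1/(-301/9) = -9/301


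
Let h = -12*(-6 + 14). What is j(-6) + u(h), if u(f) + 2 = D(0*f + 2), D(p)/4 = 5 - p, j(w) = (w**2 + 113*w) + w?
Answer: -638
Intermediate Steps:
j(w) = w**2 + 114*w
h = -96 (h = -12*8 = -96)
D(p) = 20 - 4*p (D(p) = 4*(5 - p) = 20 - 4*p)
u(f) = 10 (u(f) = -2 + (20 - 4*(0*f + 2)) = -2 + (20 - 4*(0 + 2)) = -2 + (20 - 4*2) = -2 + (20 - 8) = -2 + 12 = 10)
j(-6) + u(h) = -6*(114 - 6) + 10 = -6*108 + 10 = -648 + 10 = -638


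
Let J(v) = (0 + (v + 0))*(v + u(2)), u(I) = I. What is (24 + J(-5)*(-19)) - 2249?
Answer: -2510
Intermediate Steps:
J(v) = v*(2 + v) (J(v) = (0 + (v + 0))*(v + 2) = (0 + v)*(2 + v) = v*(2 + v))
(24 + J(-5)*(-19)) - 2249 = (24 - 5*(2 - 5)*(-19)) - 2249 = (24 - 5*(-3)*(-19)) - 2249 = (24 + 15*(-19)) - 2249 = (24 - 285) - 2249 = -261 - 2249 = -2510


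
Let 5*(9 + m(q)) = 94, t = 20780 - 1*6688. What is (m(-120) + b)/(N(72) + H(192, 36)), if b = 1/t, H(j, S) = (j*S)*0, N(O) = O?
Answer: 230171/1691040 ≈ 0.13611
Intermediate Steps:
t = 14092 (t = 20780 - 6688 = 14092)
m(q) = 49/5 (m(q) = -9 + (⅕)*94 = -9 + 94/5 = 49/5)
H(j, S) = 0 (H(j, S) = (S*j)*0 = 0)
b = 1/14092 ≈ 7.0962e-5
(m(-120) + b)/(N(72) + H(192, 36)) = (49/5 + 1/14092)/(72 + 0) = (690513/70460)/72 = (690513/70460)*(1/72) = 230171/1691040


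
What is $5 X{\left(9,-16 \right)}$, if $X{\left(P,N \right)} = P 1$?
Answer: $45$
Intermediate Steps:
$X{\left(P,N \right)} = P$
$5 X{\left(9,-16 \right)} = 5 \cdot 9 = 45$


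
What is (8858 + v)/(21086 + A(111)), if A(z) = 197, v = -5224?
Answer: 3634/21283 ≈ 0.17075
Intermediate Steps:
(8858 + v)/(21086 + A(111)) = (8858 - 5224)/(21086 + 197) = 3634/21283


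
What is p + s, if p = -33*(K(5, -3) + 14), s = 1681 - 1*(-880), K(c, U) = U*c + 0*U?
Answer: 2594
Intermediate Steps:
K(c, U) = U*c (K(c, U) = U*c + 0 = U*c)
s = 2561 (s = 1681 + 880 = 2561)
p = 33 (p = -33*(-3*5 + 14) = -33*(-15 + 14) = -33*(-1) = 33)
p + s = 33 + 2561 = 2594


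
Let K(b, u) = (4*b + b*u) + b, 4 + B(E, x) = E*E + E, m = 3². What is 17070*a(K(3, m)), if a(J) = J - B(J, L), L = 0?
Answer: -30043200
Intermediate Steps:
m = 9
B(E, x) = -4 + E + E² (B(E, x) = -4 + (E*E + E) = -4 + (E² + E) = -4 + (E + E²) = -4 + E + E²)
K(b, u) = 5*b + b*u
a(J) = 4 - J² (a(J) = J - (-4 + J + J²) = J + (4 - J - J²) = 4 - J²)
17070*a(K(3, m)) = 17070*(4 - (3*(5 + 9))²) = 17070*(4 - (3*14)²) = 17070*(4 - 1*42²) = 17070*(4 - 1*1764) = 17070*(4 - 1764) = 17070*(-1760) = -30043200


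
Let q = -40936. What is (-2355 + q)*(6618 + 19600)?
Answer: -1135003438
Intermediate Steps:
(-2355 + q)*(6618 + 19600) = (-2355 - 40936)*(6618 + 19600) = -43291*26218 = -1135003438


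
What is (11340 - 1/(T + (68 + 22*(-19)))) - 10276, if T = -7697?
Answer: 8562009/8047 ≈ 1064.0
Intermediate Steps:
(11340 - 1/(T + (68 + 22*(-19)))) - 10276 = (11340 - 1/(-7697 + (68 + 22*(-19)))) - 10276 = (11340 - 1/(-7697 + (68 - 418))) - 10276 = (11340 - 1/(-7697 - 350)) - 10276 = (11340 - 1/(-8047)) - 10276 = (11340 - 1*(-1/8047)) - 10276 = (11340 + 1/8047) - 10276 = 91252981/8047 - 10276 = 8562009/8047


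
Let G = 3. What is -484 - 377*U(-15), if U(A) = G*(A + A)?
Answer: 33446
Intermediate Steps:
U(A) = 6*A (U(A) = 3*(A + A) = 3*(2*A) = 6*A)
-484 - 377*U(-15) = -484 - 2262*(-15) = -484 - 377*(-90) = -484 + 33930 = 33446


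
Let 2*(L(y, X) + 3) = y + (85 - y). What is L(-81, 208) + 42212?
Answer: 84503/2 ≈ 42252.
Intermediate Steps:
L(y, X) = 79/2 (L(y, X) = -3 + (y + (85 - y))/2 = -3 + (½)*85 = -3 + 85/2 = 79/2)
L(-81, 208) + 42212 = 79/2 + 42212 = 84503/2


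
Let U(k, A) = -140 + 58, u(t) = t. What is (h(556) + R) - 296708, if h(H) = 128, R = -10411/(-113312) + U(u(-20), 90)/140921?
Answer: -4735799949759213/15968040352 ≈ -2.9658e+5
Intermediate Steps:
U(k, A) = -82
R = 1457836947/15968040352 (R = -10411/(-113312) - 82/140921 = -10411*(-1/113312) - 82*1/140921 = 10411/113312 - 82/140921 = 1457836947/15968040352 ≈ 0.091297)
(h(556) + R) - 296708 = (128 + 1457836947/15968040352) - 296708 = 2045367002003/15968040352 - 296708 = -4735799949759213/15968040352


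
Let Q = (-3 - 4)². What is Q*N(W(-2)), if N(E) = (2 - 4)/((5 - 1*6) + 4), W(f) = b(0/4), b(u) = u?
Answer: -98/3 ≈ -32.667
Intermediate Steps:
W(f) = 0 (W(f) = 0/4 = 0*(¼) = 0)
N(E) = -⅔ (N(E) = -2/((5 - 6) + 4) = -2/(-1 + 4) = -2/3 = -2*⅓ = -⅔)
Q = 49 (Q = (-7)² = 49)
Q*N(W(-2)) = 49*(-⅔) = -98/3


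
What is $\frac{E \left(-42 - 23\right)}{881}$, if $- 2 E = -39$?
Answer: $- \frac{2535}{1762} \approx -1.4387$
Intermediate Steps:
$E = \frac{39}{2}$ ($E = \left(- \frac{1}{2}\right) \left(-39\right) = \frac{39}{2} \approx 19.5$)
$\frac{E \left(-42 - 23\right)}{881} = \frac{\frac{39}{2} \left(-42 - 23\right)}{881} = \frac{39}{2} \left(-65\right) \frac{1}{881} = \left(- \frac{2535}{2}\right) \frac{1}{881} = - \frac{2535}{1762}$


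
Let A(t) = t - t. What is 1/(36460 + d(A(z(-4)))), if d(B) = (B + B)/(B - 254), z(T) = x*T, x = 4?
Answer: 1/36460 ≈ 2.7427e-5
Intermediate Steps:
z(T) = 4*T
A(t) = 0
d(B) = 2*B/(-254 + B) (d(B) = (2*B)/(-254 + B) = 2*B/(-254 + B))
1/(36460 + d(A(z(-4)))) = 1/(36460 + 2*0/(-254 + 0)) = 1/(36460 + 2*0/(-254)) = 1/(36460 + 2*0*(-1/254)) = 1/(36460 + 0) = 1/36460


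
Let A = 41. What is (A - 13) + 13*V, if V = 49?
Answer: 665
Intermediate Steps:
(A - 13) + 13*V = (41 - 13) + 13*49 = 28 + 637 = 665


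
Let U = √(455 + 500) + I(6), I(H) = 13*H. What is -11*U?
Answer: -858 - 11*√955 ≈ -1197.9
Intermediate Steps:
U = 78 + √955 (U = √(455 + 500) + 13*6 = √955 + 78 = 78 + √955 ≈ 108.90)
-11*U = -11*(78 + √955) = -858 - 11*√955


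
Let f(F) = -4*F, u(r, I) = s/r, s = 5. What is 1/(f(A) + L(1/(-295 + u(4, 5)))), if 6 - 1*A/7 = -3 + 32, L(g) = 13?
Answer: 1/657 ≈ 0.0015221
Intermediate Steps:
u(r, I) = 5/r
A = -161 (A = 42 - 7*(-3 + 32) = 42 - 7*29 = 42 - 203 = -161)
1/(f(A) + L(1/(-295 + u(4, 5)))) = 1/(-4*(-161) + 13) = 1/(644 + 13) = 1/657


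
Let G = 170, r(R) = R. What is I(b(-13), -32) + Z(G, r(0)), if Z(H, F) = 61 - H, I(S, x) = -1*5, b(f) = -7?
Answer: -114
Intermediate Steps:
I(S, x) = -5
I(b(-13), -32) + Z(G, r(0)) = -5 + (61 - 1*170) = -5 + (61 - 170) = -5 - 109 = -114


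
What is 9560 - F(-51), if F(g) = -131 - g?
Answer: 9640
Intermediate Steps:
9560 - F(-51) = 9560 - (-131 - 1*(-51)) = 9560 - (-131 + 51) = 9560 - 1*(-80) = 9560 + 80 = 9640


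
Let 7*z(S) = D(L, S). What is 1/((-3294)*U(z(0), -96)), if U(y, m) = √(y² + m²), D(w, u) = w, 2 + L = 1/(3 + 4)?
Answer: -49*√22127785/72888923790 ≈ -3.1623e-6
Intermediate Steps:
L = -13/7 (L = -2 + 1/(3 + 4) = -2 + 1/7 = -2 + ⅐ = -13/7 ≈ -1.8571)
z(S) = -13/49 (z(S) = (⅐)*(-13/7) = -13/49)
U(y, m) = √(m² + y²)
1/((-3294)*U(z(0), -96)) = 1/((-3294)*(√((-96)² + (-13/49)²))) = -1/(3294*√(9216 + 169/2401)) = -49*√22127785/22127785/3294 = -49*√22127785/72888923790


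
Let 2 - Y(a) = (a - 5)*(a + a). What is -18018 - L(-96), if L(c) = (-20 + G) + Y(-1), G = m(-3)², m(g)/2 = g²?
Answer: -18312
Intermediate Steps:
m(g) = 2*g²
Y(a) = 2 - 2*a*(-5 + a) (Y(a) = 2 - (a - 5)*(a + a) = 2 - (-5 + a)*2*a = 2 - 2*a*(-5 + a))
G = 324 (G = (2*(-3)²)² = (2*9)² = 18² = 324)
L(c) = 294 (L(c) = (-20 + 324) + (2 - 2*(-1)² + 10*(-1)) = 304 + (2 - 2*1 - 10) = 304 + (2 - 2 - 10) = 304 - 10 = 294)
-18018 - L(-96) = -18018 - 1*294 = -18018 - 294 = -18312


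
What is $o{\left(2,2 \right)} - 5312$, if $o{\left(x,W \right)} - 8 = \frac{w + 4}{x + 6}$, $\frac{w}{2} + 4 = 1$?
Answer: $- \frac{21217}{4} \approx -5304.3$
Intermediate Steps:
$w = -6$ ($w = -8 + 2 \cdot 1 = -8 + 2 = -6$)
$o{\left(x,W \right)} = 8 - \frac{2}{6 + x}$ ($o{\left(x,W \right)} = 8 + \frac{-6 + 4}{x + 6} = 8 - \frac{2}{6 + x}$)
$o{\left(2,2 \right)} - 5312 = \frac{2 \left(23 + 4 \cdot 2\right)}{6 + 2} - 5312 = \frac{2 \left(23 + 8\right)}{8} - 5312 = 2 \cdot \frac{1}{8} \cdot 31 - 5312 = \frac{31}{4} - 5312 = - \frac{21217}{4}$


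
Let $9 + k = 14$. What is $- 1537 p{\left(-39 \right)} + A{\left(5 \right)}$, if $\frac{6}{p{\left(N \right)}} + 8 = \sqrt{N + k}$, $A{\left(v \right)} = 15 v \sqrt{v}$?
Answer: $\frac{36888}{49} + 75 \sqrt{5} + \frac{4611 i \sqrt{34}}{49} \approx 920.52 + 548.7 i$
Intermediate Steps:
$k = 5$ ($k = -9 + 14 = 5$)
$A{\left(v \right)} = 15 v^{\frac{3}{2}}$
$p{\left(N \right)} = \frac{6}{-8 + \sqrt{5 + N}}$ ($p{\left(N \right)} = \frac{6}{-8 + \sqrt{N + 5}} = \frac{6}{-8 + \sqrt{5 + N}}$)
$- 1537 p{\left(-39 \right)} + A{\left(5 \right)} = - 1537 \frac{6}{-8 + \sqrt{5 - 39}} + 15 \cdot 5^{\frac{3}{2}} = - 1537 \frac{6}{-8 + \sqrt{-34}} + 15 \cdot 5 \sqrt{5} = - 1537 \frac{6}{-8 + i \sqrt{34}} + 75 \sqrt{5} = - \frac{9222}{-8 + i \sqrt{34}} + 75 \sqrt{5}$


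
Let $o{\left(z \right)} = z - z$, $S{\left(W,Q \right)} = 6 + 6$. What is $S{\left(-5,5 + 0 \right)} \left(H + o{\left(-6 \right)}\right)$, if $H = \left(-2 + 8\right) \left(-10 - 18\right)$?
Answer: $-2016$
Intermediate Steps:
$S{\left(W,Q \right)} = 12$
$o{\left(z \right)} = 0$
$H = -168$ ($H = 6 \left(-28\right) = -168$)
$S{\left(-5,5 + 0 \right)} \left(H + o{\left(-6 \right)}\right) = 12 \left(-168 + 0\right) = 12 \left(-168\right) = -2016$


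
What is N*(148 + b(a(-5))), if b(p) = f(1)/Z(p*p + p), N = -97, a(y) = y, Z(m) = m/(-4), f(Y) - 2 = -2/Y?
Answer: -14356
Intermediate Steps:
f(Y) = 2 - 2/Y
Z(m) = -m/4 (Z(m) = m*(-1/4) = -m/4)
b(p) = 0 (b(p) = (2 - 2/1)/((-(p*p + p)/4)) = (2 - 2*1)/((-(p**2 + p)/4)) = (2 - 2)/((-(p + p**2)/4)) = 0/(-p/4 - p**2/4) = 0)
N*(148 + b(a(-5))) = -97*(148 + 0) = -97*148 = -14356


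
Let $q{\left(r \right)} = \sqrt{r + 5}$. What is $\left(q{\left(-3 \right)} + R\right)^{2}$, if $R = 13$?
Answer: $\left(13 + \sqrt{2}\right)^{2} \approx 207.77$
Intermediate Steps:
$q{\left(r \right)} = \sqrt{5 + r}$
$\left(q{\left(-3 \right)} + R\right)^{2} = \left(\sqrt{5 - 3} + 13\right)^{2} = \left(\sqrt{2} + 13\right)^{2} = \left(13 + \sqrt{2}\right)^{2}$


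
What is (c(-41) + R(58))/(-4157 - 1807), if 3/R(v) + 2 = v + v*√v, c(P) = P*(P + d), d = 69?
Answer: 437279/2271716 - 29*√58/190824144 ≈ 0.19249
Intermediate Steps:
c(P) = P*(69 + P) (c(P) = P*(P + 69) = P*(69 + P))
R(v) = 3/(-2 + v + v^(3/2)) (R(v) = 3/(-2 + (v + v*√v)) = 3/(-2 + (v + v^(3/2))) = 3/(-2 + v + v^(3/2)))
(c(-41) + R(58))/(-4157 - 1807) = (-41*(69 - 41) + 3/(-2 + 58 + 58^(3/2)))/(-4157 - 1807) = (-41*28 + 3/(-2 + 58 + 58*√58))/(-5964) = (-1148 + 3/(56 + 58*√58))*(-1/5964) = 41/213 - 1/(1988*(56 + 58*√58))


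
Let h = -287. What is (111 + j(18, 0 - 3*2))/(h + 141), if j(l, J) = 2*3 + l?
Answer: -135/146 ≈ -0.92466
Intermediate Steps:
j(l, J) = 6 + l
(111 + j(18, 0 - 3*2))/(h + 141) = (111 + (6 + 18))/(-287 + 141) = (111 + 24)/(-146) = 135*(-1/146) = -135/146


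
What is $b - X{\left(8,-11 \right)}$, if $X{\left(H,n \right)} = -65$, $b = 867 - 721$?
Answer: $211$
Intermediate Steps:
$b = 146$ ($b = 867 - 721 = 146$)
$b - X{\left(8,-11 \right)} = 146 - -65 = 146 + 65 = 211$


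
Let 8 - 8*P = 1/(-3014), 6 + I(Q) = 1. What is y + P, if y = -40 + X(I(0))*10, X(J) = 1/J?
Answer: -988591/24112 ≈ -41.000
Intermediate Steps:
I(Q) = -5 (I(Q) = -6 + 1 = -5)
P = 24113/24112 (P = 1 - 1/8/(-3014) = 1 - 1/8*(-1/3014) = 1 + 1/24112 = 24113/24112 ≈ 1.0000)
y = -42 (y = -40 + 10/(-5) = -40 - 1/5*10 = -40 - 2 = -42)
y + P = -42 + 24113/24112 = -988591/24112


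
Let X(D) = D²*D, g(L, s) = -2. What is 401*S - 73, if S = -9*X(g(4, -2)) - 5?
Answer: 26794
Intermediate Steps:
X(D) = D³
S = 67 (S = -9*(-2)³ - 5 = -9*(-8) - 5 = 72 - 5 = 67)
401*S - 73 = 401*67 - 73 = 26867 - 73 = 26794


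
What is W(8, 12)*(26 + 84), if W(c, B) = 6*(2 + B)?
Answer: 9240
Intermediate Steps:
W(c, B) = 12 + 6*B
W(8, 12)*(26 + 84) = (12 + 6*12)*(26 + 84) = (12 + 72)*110 = 84*110 = 9240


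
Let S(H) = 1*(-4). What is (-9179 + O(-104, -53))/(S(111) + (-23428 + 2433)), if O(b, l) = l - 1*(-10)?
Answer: 9222/20999 ≈ 0.43916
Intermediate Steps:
O(b, l) = 10 + l (O(b, l) = l + 10 = 10 + l)
S(H) = -4
(-9179 + O(-104, -53))/(S(111) + (-23428 + 2433)) = (-9179 + (10 - 53))/(-4 + (-23428 + 2433)) = (-9179 - 43)/(-4 - 20995) = -9222/(-20999) = -9222*(-1/20999) = 9222/20999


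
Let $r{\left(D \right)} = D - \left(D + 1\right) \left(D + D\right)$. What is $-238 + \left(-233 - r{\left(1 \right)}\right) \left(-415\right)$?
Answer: $95212$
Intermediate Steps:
$r{\left(D \right)} = D - 2 D \left(1 + D\right)$ ($r{\left(D \right)} = D - \left(1 + D\right) 2 D = D - 2 D \left(1 + D\right)$)
$-238 + \left(-233 - r{\left(1 \right)}\right) \left(-415\right) = -238 + \left(-233 - \left(-1\right) 1 \left(1 + 2 \cdot 1\right)\right) \left(-415\right) = -238 + \left(-233 - \left(-1\right) 1 \left(1 + 2\right)\right) \left(-415\right) = -238 + \left(-233 - \left(-1\right) 1 \cdot 3\right) \left(-415\right) = -238 + \left(-233 - -3\right) \left(-415\right) = -238 + \left(-233 + 3\right) \left(-415\right) = -238 - -95450 = -238 + 95450 = 95212$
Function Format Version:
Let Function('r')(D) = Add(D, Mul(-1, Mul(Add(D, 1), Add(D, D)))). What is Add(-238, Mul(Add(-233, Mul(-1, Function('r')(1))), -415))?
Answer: 95212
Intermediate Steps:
Function('r')(D) = Add(D, Mul(-2, D, Add(1, D))) (Function('r')(D) = Add(D, Mul(-1, Mul(Add(1, D), Mul(2, D)))) = Add(D, Mul(-1, Mul(2, D, Add(1, D)))) = Add(D, Mul(-2, D, Add(1, D))))
Add(-238, Mul(Add(-233, Mul(-1, Function('r')(1))), -415)) = Add(-238, Mul(Add(-233, Mul(-1, Mul(-1, 1, Add(1, Mul(2, 1))))), -415)) = Add(-238, Mul(Add(-233, Mul(-1, Mul(-1, 1, Add(1, 2)))), -415)) = Add(-238, Mul(Add(-233, Mul(-1, Mul(-1, 1, 3))), -415)) = Add(-238, Mul(Add(-233, Mul(-1, -3)), -415)) = Add(-238, Mul(Add(-233, 3), -415)) = Add(-238, Mul(-230, -415)) = Add(-238, 95450) = 95212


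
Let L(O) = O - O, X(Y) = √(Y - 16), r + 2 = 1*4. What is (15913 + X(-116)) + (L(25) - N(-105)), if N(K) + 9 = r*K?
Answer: 16132 + 2*I*√33 ≈ 16132.0 + 11.489*I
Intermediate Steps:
r = 2 (r = -2 + 1*4 = -2 + 4 = 2)
N(K) = -9 + 2*K
X(Y) = √(-16 + Y)
L(O) = 0
(15913 + X(-116)) + (L(25) - N(-105)) = (15913 + √(-16 - 116)) + (0 - (-9 + 2*(-105))) = (15913 + √(-132)) + (0 - (-9 - 210)) = (15913 + 2*I*√33) + (0 - 1*(-219)) = (15913 + 2*I*√33) + (0 + 219) = (15913 + 2*I*√33) + 219 = 16132 + 2*I*√33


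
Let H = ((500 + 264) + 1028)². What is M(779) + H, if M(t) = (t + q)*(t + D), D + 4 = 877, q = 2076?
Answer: 7927724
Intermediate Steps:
D = 873 (D = -4 + 877 = 873)
M(t) = (873 + t)*(2076 + t) (M(t) = (t + 2076)*(t + 873) = (2076 + t)*(873 + t) = (873 + t)*(2076 + t))
H = 3211264 (H = (764 + 1028)² = 1792² = 3211264)
M(779) + H = (1812348 + 779² + 2949*779) + 3211264 = (1812348 + 606841 + 2297271) + 3211264 = 4716460 + 3211264 = 7927724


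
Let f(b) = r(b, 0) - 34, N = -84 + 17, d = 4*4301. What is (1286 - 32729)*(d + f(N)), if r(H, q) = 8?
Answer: -540127854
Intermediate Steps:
d = 17204
N = -67
f(b) = -26 (f(b) = 8 - 34 = -26)
(1286 - 32729)*(d + f(N)) = (1286 - 32729)*(17204 - 26) = -31443*17178 = -540127854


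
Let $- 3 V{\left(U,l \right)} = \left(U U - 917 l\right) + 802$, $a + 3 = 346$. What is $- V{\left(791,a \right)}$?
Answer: $103984$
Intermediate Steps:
$a = 343$ ($a = -3 + 346 = 343$)
$V{\left(U,l \right)} = - \frac{802}{3} - \frac{U^{2}}{3} + \frac{917 l}{3}$ ($V{\left(U,l \right)} = - \frac{\left(U U - 917 l\right) + 802}{3} = - \frac{\left(U^{2} - 917 l\right) + 802}{3} = - \frac{802 + U^{2} - 917 l}{3} = - \frac{802}{3} - \frac{U^{2}}{3} + \frac{917 l}{3}$)
$- V{\left(791,a \right)} = - (- \frac{802}{3} - \frac{791^{2}}{3} + \frac{917}{3} \cdot 343) = - (- \frac{802}{3} - \frac{625681}{3} + \frac{314531}{3}) = \left(-1\right) \left(-103984\right) = 103984$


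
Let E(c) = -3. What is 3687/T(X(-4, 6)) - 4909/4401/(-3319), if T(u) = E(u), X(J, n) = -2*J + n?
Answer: -17951898542/14606919 ≈ -1229.0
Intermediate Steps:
X(J, n) = n - 2*J
T(u) = -3
3687/T(X(-4, 6)) - 4909/4401/(-3319) = 3687/(-3) - 4909/4401/(-3319) = 3687*(-1/3) - 4909*1/4401*(-1/3319) = -1229 - 4909/4401*(-1/3319) = -1229 + 4909/14606919 = -17951898542/14606919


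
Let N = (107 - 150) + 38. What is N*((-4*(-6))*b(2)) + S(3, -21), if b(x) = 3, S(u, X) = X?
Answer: -381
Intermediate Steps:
N = -5 (N = -43 + 38 = -5)
N*((-4*(-6))*b(2)) + S(3, -21) = -5*(-4*(-6))*3 - 21 = -120*3 - 21 = -5*72 - 21 = -360 - 21 = -381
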